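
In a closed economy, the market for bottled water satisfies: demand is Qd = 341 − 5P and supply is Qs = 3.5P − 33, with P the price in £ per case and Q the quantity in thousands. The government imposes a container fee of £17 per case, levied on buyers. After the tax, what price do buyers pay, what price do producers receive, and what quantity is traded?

Buyers pay £51; producers receive £34; quantity = 86.

Before the tax: set 341 − 5P = 3.5P − 33 → P* = £44, Q* = 121.
With the tax collected from buyers, demand (in seller-price terms) shifts: Qd = 341 − 5(P + 17).
New equilibrium: buyers pay £51, producers receive £34, Q = 86. (Wedge: Pb − Ps = 17.)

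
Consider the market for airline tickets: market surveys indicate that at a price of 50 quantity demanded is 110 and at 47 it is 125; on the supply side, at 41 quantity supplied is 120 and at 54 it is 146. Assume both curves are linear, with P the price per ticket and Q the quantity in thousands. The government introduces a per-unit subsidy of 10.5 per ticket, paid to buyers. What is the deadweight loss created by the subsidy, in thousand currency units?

Demand slope: (125 − 110)/(47 − 50) = -5, so Qd = 360 − 5P.
Supply slope: (146 − 120)/(54 − 41) = 2, so Qs = 2P + 38.
Without the subsidy, 360 − 5P = 2P + 38 gives 7P = 322, so P* = 46 and Q* = 130.
With a per-unit subsidy paid to buyers, each effectively pays P − 10.5, so demand becomes Qd = 360 − 5(P − 10.5).
New equilibrium: buyers pay 43, suppliers receive 53.5, Q = 145. (Wedge: Pb − Ps = −10.5.)
Quantity rises by |ΔQ| = |130 − 145| = 15.
DWL = ½ · t · |ΔQ| = ½ · 10.5 · 15 = 78.75.

Deadweight loss = 78.75 thousand.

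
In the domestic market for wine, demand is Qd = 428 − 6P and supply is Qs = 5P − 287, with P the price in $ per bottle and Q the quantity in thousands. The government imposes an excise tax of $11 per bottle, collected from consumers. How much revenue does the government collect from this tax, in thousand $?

Tax revenue = $88 thousand.

Before the tax: set 428 − 6P = 5P − 287 → P* = $65, Q* = 38.
With the tax collected from consumers, demand (in seller-price terms) shifts: Qd = 428 − 6(P + 11).
Solving gives Q = 8 with consumers paying $70 and suppliers receiving $59 (the $11 wedge).
Revenue = t · Q = 11 · 8 = $88.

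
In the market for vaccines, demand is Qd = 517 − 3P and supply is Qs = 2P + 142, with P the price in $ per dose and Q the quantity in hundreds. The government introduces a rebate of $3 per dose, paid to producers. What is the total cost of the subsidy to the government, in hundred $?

Before the subsidy: set 517 − 3P = 2P + 142 → P* = $75, Q* = 292.
With a per-unit subsidy paid to producers, each receives P + 3 per unit sold, so supply becomes Qs = 2(P + 3) + 142.
New equilibrium: buyers pay $73.8, producers receive $76.8, Q = 295.6. (Wedge: Pb − Ps = −3.)
Outlay = t · Q = 3 · 295.6 = $886.8.

Government outlay = $886.8 hundred.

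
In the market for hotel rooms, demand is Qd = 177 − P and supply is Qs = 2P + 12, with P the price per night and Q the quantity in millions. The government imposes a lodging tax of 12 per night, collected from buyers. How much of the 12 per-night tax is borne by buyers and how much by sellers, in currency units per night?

Without the tax, 177 − P = 2P + 12 gives 3P = 165, so P* = 55 and Q* = 122.
With the tax collected from buyers, demand (in seller-price terms) shifts: Qd = 177 − (P + 12).
New equilibrium: buyers pay 63, sellers receive 51, Q = 114. (Wedge: Pb − Ps = 12.)
Burden on buyers: 8; on sellers: 4. (They sum to 12.)
The less price-elastic side of the market bears the larger share of a per-unit tax.

Buyers bear 8 per night; sellers bear 4 per night.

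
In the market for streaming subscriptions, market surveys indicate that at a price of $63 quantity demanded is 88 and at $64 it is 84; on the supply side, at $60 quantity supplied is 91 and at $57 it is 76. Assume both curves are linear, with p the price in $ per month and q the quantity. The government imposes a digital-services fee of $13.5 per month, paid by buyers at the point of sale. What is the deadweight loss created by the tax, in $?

Deadweight loss = $202.5.

Demand slope: (84 − 88)/(64 − 63) = -4, so qd = 340 − 4p.
Supply slope: (76 − 91)/(57 − 60) = 5, so qs = 5p − 209.
Before the tax: set 340 − 4p = 5p − 209 → p* = $61, q* = 96.
With the tax collected from buyers, demand (in seller-price terms) shifts: qd = 340 − 4(p + 13.5).
Solving gives q = 66 with buyers paying $68.5 and suppliers receiving $55 (the $13.5 wedge).
Quantity falls by |ΔQ| = |96 − 66| = 30.
DWL = ½ · t · |ΔQ| = ½ · 13.5 · 30 = $202.5.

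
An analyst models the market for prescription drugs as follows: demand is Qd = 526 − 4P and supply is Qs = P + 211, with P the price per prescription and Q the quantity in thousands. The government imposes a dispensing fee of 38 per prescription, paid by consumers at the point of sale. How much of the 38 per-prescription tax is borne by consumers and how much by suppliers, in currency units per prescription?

Consumers bear 7.6 per prescription; suppliers bear 30.4 per prescription.

Before the tax: set 526 − 4P = P + 211 → P* = 63, Q* = 274.
With the tax collected from consumers, demand (in seller-price terms) shifts: Qd = 526 − 4(P + 38).
New equilibrium: consumers pay 70.6, suppliers receive 32.6, Q = 243.6. (Wedge: Pb − Ps = 38.)
Burden on consumers: 7.6; on suppliers: 30.4. (They sum to 38.)
The less price-elastic side of the market bears the larger share of a per-unit tax.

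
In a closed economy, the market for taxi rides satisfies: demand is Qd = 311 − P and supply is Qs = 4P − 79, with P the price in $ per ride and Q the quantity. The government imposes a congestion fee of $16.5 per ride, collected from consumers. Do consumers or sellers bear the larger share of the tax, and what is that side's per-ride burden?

Consumers bear the larger share: $13.2 per ride.

Without the tax, 311 − P = 4P − 79 gives 5P = 390, so P* = $78 and Q* = 233.
With the tax collected from consumers, demand (in seller-price terms) shifts: Qd = 311 − (P + 16.5).
Solving gives Q = 219.8 with consumers paying $91.2 and sellers receiving $74.7 (the $16.5 wedge).
Per-ride burden: consumers $13.2, sellers $3.3.
Consumers take the larger share because demand is less price-elastic here (demand slope 1 vs supply slope 4).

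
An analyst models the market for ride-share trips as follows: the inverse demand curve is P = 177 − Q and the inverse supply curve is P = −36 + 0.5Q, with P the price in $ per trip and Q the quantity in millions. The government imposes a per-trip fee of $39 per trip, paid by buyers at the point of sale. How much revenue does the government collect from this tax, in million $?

Inverting to Q(P) form: Qd = 177 − P; Qs = 2P + 72.
Without the tax, 177 − P = 2P + 72 gives 3P = 105, so P* = $35 and Q* = 142.
With the tax collected from buyers, demand (in seller-price terms) shifts: Qd = 177 − (P + 39).
Solving gives Q = 116 with buyers paying $61 and sellers receiving $22 (the $39 wedge).
Revenue = t · Q = 39 · 116 = $4524.

Tax revenue = $4524 million.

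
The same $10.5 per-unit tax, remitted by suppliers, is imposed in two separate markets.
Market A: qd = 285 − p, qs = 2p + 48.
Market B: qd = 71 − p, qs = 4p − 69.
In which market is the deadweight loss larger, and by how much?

Market B, by $7.35.

Market A: pre-tax p* = $79, q* = 206; post-tax q = 199; deadweight loss = $36.75.
Market B: pre-tax p* = $28, q* = 43; post-tax q = 34.6; deadweight loss = $44.1.
Difference: $36.75 vs $44.1 → market B is larger by $7.35.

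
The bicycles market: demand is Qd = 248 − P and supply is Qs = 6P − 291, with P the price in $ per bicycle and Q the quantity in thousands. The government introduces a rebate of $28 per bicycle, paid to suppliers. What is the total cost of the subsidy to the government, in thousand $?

Without the subsidy, 248 − P = 6P − 291 gives 7P = 539, so P* = $77 and Q* = 171.
With a per-unit subsidy paid to suppliers, each receives P + 28 per unit sold, so supply becomes Qs = 6(P + 28) − 291.
Solving gives Q = 195 with consumers paying $53 and suppliers receiving $81 (the $28 wedge).
Outlay = t · Q = 28 · 195 = $5460.

Government outlay = $5460 thousand.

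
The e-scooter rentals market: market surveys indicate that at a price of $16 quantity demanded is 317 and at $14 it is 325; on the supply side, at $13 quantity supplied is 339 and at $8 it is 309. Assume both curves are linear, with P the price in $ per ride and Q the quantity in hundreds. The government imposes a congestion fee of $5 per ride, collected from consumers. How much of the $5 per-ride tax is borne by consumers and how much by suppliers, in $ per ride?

Consumers bear $3 per ride; suppliers bear $2 per ride.

Demand slope: (325 − 317)/(14 − 16) = -4, so Qd = 381 − 4P.
Supply slope: (309 − 339)/(8 − 13) = 6, so Qs = 6P + 261.
Without the tax, 381 − 4P = 6P + 261 gives 10P = 120, so P* = $12 and Q* = 333.
With the tax collected from consumers, demand (in seller-price terms) shifts: Qd = 381 − 4(P + 5).
Solving gives Q = 321 with consumers paying $15 and suppliers receiving $10 (the $5 wedge).
Burden on consumers: $3; on suppliers: $2. (They sum to $5.)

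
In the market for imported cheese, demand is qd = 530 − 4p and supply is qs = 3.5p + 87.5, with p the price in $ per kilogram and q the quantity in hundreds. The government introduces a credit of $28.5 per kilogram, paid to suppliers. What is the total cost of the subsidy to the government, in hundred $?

Government outlay = $9895.2 hundred.

Before the subsidy: set 530 − 4p = 3.5p + 87.5 → p* = $59, q* = 294.
With a per-unit subsidy paid to suppliers, each receives p + 28.5 per unit sold, so supply becomes qs = 3.5(p + 28.5) + 87.5.
Solving gives q = 347.2 with buyers paying $45.7 and suppliers receiving $74.2 (the $28.5 wedge).
Outlay = t · Q = 28.5 · 347.2 = $9895.2.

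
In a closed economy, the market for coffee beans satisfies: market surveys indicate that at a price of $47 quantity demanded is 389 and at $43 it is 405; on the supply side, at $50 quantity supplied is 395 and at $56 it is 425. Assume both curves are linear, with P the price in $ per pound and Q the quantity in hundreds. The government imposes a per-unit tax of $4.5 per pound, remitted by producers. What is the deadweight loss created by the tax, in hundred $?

Demand slope: (405 − 389)/(43 − 47) = -4, so Qd = 577 − 4P.
Supply slope: (425 − 395)/(56 − 50) = 5, so Qs = 5P + 145.
Before the tax: set 577 − 4P = 5P + 145 → P* = $48, Q* = 385.
With the tax collected from producers, supply shifts: Qs = 5(P − 4.5) + 145.
New equilibrium: buyers pay $50.5, producers receive $46, Q = 375. (Wedge: Pb − Ps = 4.5.)
Quantity falls by |ΔQ| = |385 − 375| = 10.
DWL = ½ · t · |ΔQ| = ½ · 4.5 · 10 = $22.5.

Deadweight loss = $22.5 hundred.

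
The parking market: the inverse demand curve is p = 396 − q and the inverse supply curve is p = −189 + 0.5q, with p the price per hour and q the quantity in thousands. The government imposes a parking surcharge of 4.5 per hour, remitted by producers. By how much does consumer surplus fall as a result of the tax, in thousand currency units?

Rewrite in direct form: qd = 396 − p and qs = 2p + 378.
Before the tax: set 396 − p = 2p + 378 → p* = 6, q* = 390.
With the tax collected from producers, supply shifts: qs = 2(p − 4.5) + 378.
New equilibrium: consumers pay 9, producers receive 4.5, q = 387. (Wedge: pb − ps = 4.5.)
ΔCS is the trapezoid between Q = 387 and Q = 390 of height 3: ½ · (390 + 387) · 3 = 1165.5.

Consumer surplus falls by 1165.5 thousand.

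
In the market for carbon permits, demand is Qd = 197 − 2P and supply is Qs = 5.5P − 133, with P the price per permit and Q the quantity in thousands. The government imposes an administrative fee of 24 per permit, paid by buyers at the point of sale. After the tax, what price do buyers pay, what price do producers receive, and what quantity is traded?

Buyers pay 61.6; producers receive 37.6; quantity = 73.8.

Without the tax, 197 − 2P = 5.5P − 133 gives 7.5P = 330, so P* = 44 and Q* = 109.
With the tax collected from buyers, demand (in seller-price terms) shifts: Qd = 197 − 2(P + 24).
New equilibrium: buyers pay 61.6, producers receive 37.6, Q = 73.8. (Wedge: Pb − Ps = 24.)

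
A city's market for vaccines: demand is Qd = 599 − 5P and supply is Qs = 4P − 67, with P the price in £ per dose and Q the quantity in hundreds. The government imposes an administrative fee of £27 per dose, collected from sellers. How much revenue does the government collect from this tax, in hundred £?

Before the tax: set 599 − 5P = 4P − 67 → P* = £74, Q* = 229.
With the tax collected from sellers, supply shifts: Qs = 4(P − 27) − 67.
New equilibrium: consumers pay £86, sellers receive £59, Q = 169. (Wedge: Pb − Ps = 27.)
Revenue = t · Q = 27 · 169 = £4563.

Tax revenue = £4563 hundred.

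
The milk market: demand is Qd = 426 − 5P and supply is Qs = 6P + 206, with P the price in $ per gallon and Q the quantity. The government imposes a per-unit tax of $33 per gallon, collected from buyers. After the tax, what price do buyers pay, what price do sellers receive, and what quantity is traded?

Before the tax: set 426 − 5P = 6P + 206 → P* = $20, Q* = 326.
With the tax collected from buyers, demand (in seller-price terms) shifts: Qd = 426 − 5(P + 33).
New equilibrium: buyers pay $38, sellers receive $5, Q = 236. (Wedge: Pb − Ps = 33.)
The less price-elastic side of the market bears the larger share of a per-unit tax.

Buyers pay $38; sellers receive $5; quantity = 236.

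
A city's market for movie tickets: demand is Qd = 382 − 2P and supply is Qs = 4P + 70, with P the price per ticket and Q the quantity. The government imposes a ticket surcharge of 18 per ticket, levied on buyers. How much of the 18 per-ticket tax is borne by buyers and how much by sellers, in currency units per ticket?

Before the tax: set 382 − 2P = 4P + 70 → P* = 52, Q* = 278.
With the tax collected from buyers, demand (in seller-price terms) shifts: Qd = 382 − 2(P + 18).
Solving gives Q = 254 with buyers paying 64 and sellers receiving 46 (the 18 wedge).
Burden on buyers: 12; on sellers: 6. (They sum to 18.)

Buyers bear 12 per ticket; sellers bear 6 per ticket.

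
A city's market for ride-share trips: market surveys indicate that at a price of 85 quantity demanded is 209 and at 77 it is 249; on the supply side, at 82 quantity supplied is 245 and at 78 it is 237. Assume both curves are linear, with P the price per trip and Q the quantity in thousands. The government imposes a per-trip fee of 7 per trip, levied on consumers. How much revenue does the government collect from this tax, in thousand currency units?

Tax revenue = 1603 thousand.

Demand slope: (249 − 209)/(77 − 85) = -5, so Qd = 634 − 5P.
Supply slope: (237 − 245)/(78 − 82) = 2, so Qs = 2P + 81.
Without the tax, 634 − 5P = 2P + 81 gives 7P = 553, so P* = 79 and Q* = 239.
With the tax collected from consumers, demand (in seller-price terms) shifts: Qd = 634 − 5(P + 7).
Solving gives Q = 229 with consumers paying 81 and suppliers receiving 74 (the 7 wedge).
Revenue = t · Q = 7 · 229 = 1603.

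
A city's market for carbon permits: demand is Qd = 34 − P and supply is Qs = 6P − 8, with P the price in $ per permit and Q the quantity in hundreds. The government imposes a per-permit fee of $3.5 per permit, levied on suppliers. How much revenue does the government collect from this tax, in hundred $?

Tax revenue = $87.5 hundred.

Without the tax, 34 − P = 6P − 8 gives 7P = 42, so P* = $6 and Q* = 28.
With the tax collected from suppliers, supply shifts: Qs = 6(P − 3.5) − 8.
Solving gives Q = 25 with consumers paying $9 and suppliers receiving $5.5 (the $3.5 wedge).
Revenue = t · Q = 3.5 · 25 = $87.5.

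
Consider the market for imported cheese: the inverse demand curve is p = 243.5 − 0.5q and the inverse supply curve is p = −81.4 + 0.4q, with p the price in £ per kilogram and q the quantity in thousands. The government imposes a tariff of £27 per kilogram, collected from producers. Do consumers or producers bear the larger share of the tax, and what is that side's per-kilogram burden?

Consumers bear the larger share: £15 per kilogram.

Rewrite in direct form: qd = 487 − 2p and qs = 2.5p + 203.5.
Without the tax, 487 − 2p = 2.5p + 203.5 gives 4.5p = 283.5, so p* = £63 and q* = 361.
With the tax collected from producers, supply shifts: qs = 2.5(p − 27) + 203.5.
Solving gives q = 331 with consumers paying £78 and producers receiving £51 (the £27 wedge).
Per-kilogram burden: consumers £15, producers £12.
Consumers take the larger share because demand is less price-elastic here (demand slope 2 vs supply slope 2.5).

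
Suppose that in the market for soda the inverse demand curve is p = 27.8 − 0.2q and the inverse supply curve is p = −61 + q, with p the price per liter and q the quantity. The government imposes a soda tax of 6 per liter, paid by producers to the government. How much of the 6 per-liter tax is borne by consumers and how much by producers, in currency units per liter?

Consumers bear 1 per liter; producers bear 5 per liter.

Inverting to q(p) form: qd = 139 − 5p; qs = p + 61.
Without the tax, 139 − 5p = p + 61 gives 6p = 78, so p* = 13 and q* = 74.
With the tax collected from producers, supply shifts: qs = (p − 6) + 61.
Solving gives q = 69 with consumers paying 14 and producers receiving 8 (the 6 wedge).
Burden on consumers: 1; on producers: 5. (They sum to 6.)
The less price-elastic side of the market bears the larger share of a per-unit tax.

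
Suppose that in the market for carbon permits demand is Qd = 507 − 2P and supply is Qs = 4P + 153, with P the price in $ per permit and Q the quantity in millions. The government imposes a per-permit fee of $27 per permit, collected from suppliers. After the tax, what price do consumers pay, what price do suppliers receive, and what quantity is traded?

Before the tax: set 507 − 2P = 4P + 153 → P* = $59, Q* = 389.
With the tax collected from suppliers, supply shifts: Qs = 4(P − 27) + 153.
Solving gives Q = 353 with consumers paying $77 and suppliers receiving $50 (the $27 wedge).

Consumers pay $77; suppliers receive $50; quantity = 353.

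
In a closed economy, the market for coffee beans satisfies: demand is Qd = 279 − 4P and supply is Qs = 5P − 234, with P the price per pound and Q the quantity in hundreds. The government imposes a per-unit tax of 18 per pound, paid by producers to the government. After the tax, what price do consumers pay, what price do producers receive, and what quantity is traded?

Before the tax: set 279 − 4P = 5P − 234 → P* = 57, Q* = 51.
With the tax collected from producers, supply shifts: Qs = 5(P − 18) − 234.
New equilibrium: consumers pay 67, producers receive 49, Q = 11. (Wedge: Pb − Ps = 18.)
The less price-elastic side of the market bears the larger share of a per-unit tax.

Consumers pay 67; producers receive 49; quantity = 11.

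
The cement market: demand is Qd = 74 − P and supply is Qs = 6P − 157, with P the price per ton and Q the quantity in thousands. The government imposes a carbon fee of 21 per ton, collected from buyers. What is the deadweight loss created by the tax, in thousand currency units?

Deadweight loss = 189 thousand.

Before the tax: set 74 − P = 6P − 157 → P* = 33, Q* = 41.
With the tax collected from buyers, demand (in seller-price terms) shifts: Qd = 74 − (P + 21).
Solving gives Q = 23 with buyers paying 51 and sellers receiving 30 (the 21 wedge).
Quantity falls by |ΔQ| = |41 − 23| = 18.
DWL = ½ · t · |ΔQ| = ½ · 21 · 18 = 189.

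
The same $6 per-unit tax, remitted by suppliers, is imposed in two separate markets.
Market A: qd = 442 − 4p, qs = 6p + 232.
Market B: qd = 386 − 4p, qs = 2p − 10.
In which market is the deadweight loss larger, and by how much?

Market A, by $19.2.

Market A: pre-tax p* = $21, q* = 358; post-tax q = 343.6; deadweight loss = $43.2.
Market B: pre-tax p* = $66, q* = 122; post-tax q = 114; deadweight loss = $24.
Difference: $43.2 vs $24 → market A is larger by $19.2.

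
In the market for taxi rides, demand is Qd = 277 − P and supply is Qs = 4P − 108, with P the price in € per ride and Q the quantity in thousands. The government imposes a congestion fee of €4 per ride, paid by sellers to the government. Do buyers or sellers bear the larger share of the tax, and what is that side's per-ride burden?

Buyers bear the larger share: €3.2 per ride.

Without the tax, 277 − P = 4P − 108 gives 5P = 385, so P* = €77 and Q* = 200.
With the tax collected from sellers, supply shifts: Qs = 4(P − 4) − 108.
New equilibrium: buyers pay €80.2, sellers receive €76.2, Q = 196.8. (Wedge: Pb − Ps = 4.)
Per-ride burden: buyers €3.2, sellers €0.8.
Buyers take the larger share because demand is less price-elastic here (demand slope 1 vs supply slope 4).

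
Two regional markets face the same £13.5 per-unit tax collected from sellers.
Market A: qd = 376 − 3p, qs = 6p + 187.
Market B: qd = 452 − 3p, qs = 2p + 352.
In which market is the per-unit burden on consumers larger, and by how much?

Market A: pre-tax p* = £21, q* = 313; post-tax q = 286; per-unit burden on consumers = £9.
Market B: pre-tax p* = £20, q* = 392; post-tax q = 375.8; per-unit burden on consumers = £5.4.
Difference: £9 vs £5.4 → market A is larger by £3.6.

Market A, by £3.6.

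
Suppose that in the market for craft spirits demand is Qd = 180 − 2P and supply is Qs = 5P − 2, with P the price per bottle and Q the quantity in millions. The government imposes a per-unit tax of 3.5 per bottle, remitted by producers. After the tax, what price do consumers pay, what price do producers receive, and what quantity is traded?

Before the tax: set 180 − 2P = 5P − 2 → P* = 26, Q* = 128.
With the tax collected from producers, supply shifts: Qs = 5(P − 3.5) − 2.
Solving gives Q = 123 with consumers paying 28.5 and producers receiving 25 (the 3.5 wedge).

Consumers pay 28.5; producers receive 25; quantity = 123.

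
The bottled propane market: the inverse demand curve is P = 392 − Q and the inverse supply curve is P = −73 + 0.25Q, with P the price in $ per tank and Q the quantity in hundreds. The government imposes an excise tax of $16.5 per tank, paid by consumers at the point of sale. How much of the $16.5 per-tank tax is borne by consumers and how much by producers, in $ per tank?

Consumers bear $13.2 per tank; producers bear $3.3 per tank.

Rewrite in direct form: Qd = 392 − P and Qs = 4P + 292.
Without the tax, 392 − P = 4P + 292 gives 5P = 100, so P* = $20 and Q* = 372.
With the tax collected from consumers, demand (in seller-price terms) shifts: Qd = 392 − (P + 16.5).
New equilibrium: consumers pay $33.2, producers receive $16.7, Q = 358.8. (Wedge: Pb − Ps = 16.5.)
Burden on consumers: $13.2; on producers: $3.3. (They sum to $16.5.)
The less price-elastic side of the market bears the larger share of a per-unit tax.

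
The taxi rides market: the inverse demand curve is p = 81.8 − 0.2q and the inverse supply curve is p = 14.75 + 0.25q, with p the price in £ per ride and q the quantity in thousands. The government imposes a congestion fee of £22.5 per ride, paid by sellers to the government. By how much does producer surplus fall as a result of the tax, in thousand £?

Rewrite in direct form: qd = 409 − 5p and qs = 4p − 59.
Before the tax: set 409 − 5p = 4p − 59 → p* = £52, q* = 149.
With the tax collected from sellers, supply shifts: qs = 4(p − 22.5) − 59.
New equilibrium: buyers pay £62, sellers receive £39.5, q = 99. (Wedge: pb − ps = 22.5.)
ΔPS is the trapezoid between Q = 99 and Q = 149 of height £12.5: ½ · (149 + 99) · 12.5 = £1550.

Producer surplus falls by £1550 thousand.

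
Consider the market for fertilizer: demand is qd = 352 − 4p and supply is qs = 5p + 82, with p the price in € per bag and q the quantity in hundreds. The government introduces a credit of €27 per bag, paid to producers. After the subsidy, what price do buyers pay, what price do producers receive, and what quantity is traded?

Without the subsidy, 352 − 4p = 5p + 82 gives 9p = 270, so p* = €30 and q* = 232.
With a per-unit subsidy paid to producers, each receives p + 27 per unit sold, so supply becomes qs = 5(p + 27) + 82.
New equilibrium: buyers pay €15, producers receive €42, q = 292. (Wedge: pb − ps = −27.)

Buyers pay €15; producers receive €42; quantity = 292.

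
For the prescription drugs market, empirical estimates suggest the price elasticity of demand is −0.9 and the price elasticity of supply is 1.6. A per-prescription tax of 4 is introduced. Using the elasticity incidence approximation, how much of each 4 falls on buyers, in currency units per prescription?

Buyers bear ≈ 2.56 per prescription.

Incidence ratio: buyers' share ≈ εs / (εs + |εd|) = 1.6 / (1.6 + 0.9) = 0.64.
So buyers bear ≈ 0.64 × 4 = 2.56; producers bear 1.44.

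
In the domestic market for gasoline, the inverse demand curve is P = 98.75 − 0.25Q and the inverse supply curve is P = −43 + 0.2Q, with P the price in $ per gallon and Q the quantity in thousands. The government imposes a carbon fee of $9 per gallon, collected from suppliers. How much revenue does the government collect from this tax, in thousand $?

Tax revenue = $2655 thousand.

Rewrite in direct form: Qd = 395 − 4P and Qs = 5P + 215.
Without the tax, 395 − 4P = 5P + 215 gives 9P = 180, so P* = $20 and Q* = 315.
With the tax collected from suppliers, supply shifts: Qs = 5(P − 9) + 215.
New equilibrium: buyers pay $25, suppliers receive $16, Q = 295. (Wedge: Pb − Ps = 9.)
Revenue = t · Q = 9 · 295 = $2655.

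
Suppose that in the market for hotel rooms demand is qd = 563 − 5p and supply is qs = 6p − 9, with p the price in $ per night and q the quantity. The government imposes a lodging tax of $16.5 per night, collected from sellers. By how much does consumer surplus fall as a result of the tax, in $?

Without the tax, 563 − 5p = 6p − 9 gives 11p = 572, so p* = $52 and q* = 303.
With the tax collected from sellers, supply shifts: qs = 6(p − 16.5) − 9.
Solving gives q = 258 with buyers paying $61 and sellers receiving $44.5 (the $16.5 wedge).
ΔCS is the trapezoid between Q = 258 and Q = 303 of height $9: ½ · (303 + 258) · 9 = $2524.5.

Consumer surplus falls by $2524.5.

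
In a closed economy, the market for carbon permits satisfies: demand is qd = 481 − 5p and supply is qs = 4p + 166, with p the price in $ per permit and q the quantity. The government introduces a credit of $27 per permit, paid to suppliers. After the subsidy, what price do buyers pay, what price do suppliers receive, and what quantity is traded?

Before the subsidy: set 481 − 5p = 4p + 166 → p* = $35, q* = 306.
With a per-unit subsidy paid to suppliers, each receives p + 27 per unit sold, so supply becomes qs = 4(p + 27) + 166.
New equilibrium: buyers pay $23, suppliers receive $50, q = 366. (Wedge: pb − ps = −27.)

Buyers pay $23; suppliers receive $50; quantity = 366.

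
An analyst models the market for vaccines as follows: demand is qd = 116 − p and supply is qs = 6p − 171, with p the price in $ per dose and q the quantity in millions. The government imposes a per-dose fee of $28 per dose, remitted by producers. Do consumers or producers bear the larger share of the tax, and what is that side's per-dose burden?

Without the tax, 116 − p = 6p − 171 gives 7p = 287, so p* = $41 and q* = 75.
With the tax collected from producers, supply shifts: qs = 6(p − 28) − 171.
Solving gives q = 51 with consumers paying $65 and producers receiving $37 (the $28 wedge).
Per-dose burden: consumers $24, producers $4.
Consumers take the larger share because demand is less price-elastic here (demand slope 1 vs supply slope 6).
The less price-elastic side of the market bears the larger share of a per-unit tax.

Consumers bear the larger share: $24 per dose.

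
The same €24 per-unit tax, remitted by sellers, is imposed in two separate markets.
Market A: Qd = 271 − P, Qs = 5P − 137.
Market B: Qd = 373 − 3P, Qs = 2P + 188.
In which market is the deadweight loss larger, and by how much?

Market A: pre-tax P* = €68, Q* = 203; post-tax Q = 183; deadweight loss = €240.
Market B: pre-tax P* = €37, Q* = 262; post-tax Q = 233.2; deadweight loss = €345.6.
Difference: €240 vs €345.6 → market B is larger by €105.6.

Market B, by €105.6.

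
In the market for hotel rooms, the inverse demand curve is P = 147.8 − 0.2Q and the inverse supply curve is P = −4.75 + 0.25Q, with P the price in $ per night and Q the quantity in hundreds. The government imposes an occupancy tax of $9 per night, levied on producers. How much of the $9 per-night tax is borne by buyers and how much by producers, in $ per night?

Buyers bear $4 per night; producers bear $5 per night.

Inverting to Q(P) form: Qd = 739 − 5P; Qs = 4P + 19.
Without the tax, 739 − 5P = 4P + 19 gives 9P = 720, so P* = $80 and Q* = 339.
With the tax collected from producers, supply shifts: Qs = 4(P − 9) + 19.
New equilibrium: buyers pay $84, producers receive $75, Q = 319. (Wedge: Pb − Ps = 9.)
Burden on buyers: $4; on producers: $5. (They sum to $9.)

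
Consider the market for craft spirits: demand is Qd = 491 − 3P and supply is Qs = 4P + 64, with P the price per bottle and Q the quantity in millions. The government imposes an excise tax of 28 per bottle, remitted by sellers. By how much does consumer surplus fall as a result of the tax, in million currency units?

Without the tax, 491 − 3P = 4P + 64 gives 7P = 427, so P* = 61 and Q* = 308.
With the tax collected from sellers, supply shifts: Qs = 4(P − 28) + 64.
New equilibrium: consumers pay 77, sellers receive 49, Q = 260. (Wedge: Pb − Ps = 28.)
ΔCS is the trapezoid between Q = 260 and Q = 308 of height 16: ½ · (308 + 260) · 16 = 4544.

Consumer surplus falls by 4544 million.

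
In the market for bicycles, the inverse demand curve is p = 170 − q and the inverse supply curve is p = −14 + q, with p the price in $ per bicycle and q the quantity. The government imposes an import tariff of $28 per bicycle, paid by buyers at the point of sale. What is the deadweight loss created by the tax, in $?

Deadweight loss = $196.

Inverting to q(p) form: qd = 170 − p; qs = p + 14.
Before the tax: set 170 − p = p + 14 → p* = $78, q* = 92.
With the tax collected from buyers, demand (in seller-price terms) shifts: qd = 170 − (p + 28).
Solving gives q = 78 with buyers paying $92 and sellers receiving $64 (the $28 wedge).
Quantity falls by |ΔQ| = |92 − 78| = 14.
DWL = ½ · t · |ΔQ| = ½ · 28 · 14 = $196.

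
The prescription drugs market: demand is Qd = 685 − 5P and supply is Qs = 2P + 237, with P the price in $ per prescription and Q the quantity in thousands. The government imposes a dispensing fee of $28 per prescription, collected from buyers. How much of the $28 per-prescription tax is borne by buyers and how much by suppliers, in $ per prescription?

Without the tax, 685 − 5P = 2P + 237 gives 7P = 448, so P* = $64 and Q* = 365.
With the tax collected from buyers, demand (in seller-price terms) shifts: Qd = 685 − 5(P + 28).
New equilibrium: buyers pay $72, suppliers receive $44, Q = 325. (Wedge: Pb − Ps = 28.)
Burden on buyers: $8; on suppliers: $20. (They sum to $28.)
The less price-elastic side of the market bears the larger share of a per-unit tax.

Buyers bear $8 per prescription; suppliers bear $20 per prescription.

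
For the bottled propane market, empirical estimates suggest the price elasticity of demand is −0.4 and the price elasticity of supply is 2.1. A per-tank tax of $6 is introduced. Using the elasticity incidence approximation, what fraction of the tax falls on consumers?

Consumers' share ≈ 0.84.

Incidence ratio: consumers' share ≈ εs / (εs + |εd|) = 2.1 / (2.1 + 0.4) = 0.84.
Supply is the more elastic side, so consumers bear the larger share.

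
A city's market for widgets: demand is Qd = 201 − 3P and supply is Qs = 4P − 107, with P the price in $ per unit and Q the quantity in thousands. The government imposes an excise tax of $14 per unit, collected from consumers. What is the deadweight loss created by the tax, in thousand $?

Deadweight loss = $168 thousand.

Before the tax: set 201 − 3P = 4P − 107 → P* = $44, Q* = 69.
With the tax collected from consumers, demand (in seller-price terms) shifts: Qd = 201 − 3(P + 14).
New equilibrium: consumers pay $52, sellers receive $38, Q = 45. (Wedge: Pb − Ps = 14.)
Quantity falls by |ΔQ| = |69 − 45| = 24.
DWL = ½ · t · |ΔQ| = ½ · 14 · 24 = $168.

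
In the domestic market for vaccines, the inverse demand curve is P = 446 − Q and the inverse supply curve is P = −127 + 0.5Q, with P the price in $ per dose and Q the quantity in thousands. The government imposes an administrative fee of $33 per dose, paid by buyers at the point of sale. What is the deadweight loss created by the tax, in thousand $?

Deadweight loss = $363 thousand.

Inverting to Q(P) form: Qd = 446 − P; Qs = 2P + 254.
Without the tax, 446 − P = 2P + 254 gives 3P = 192, so P* = $64 and Q* = 382.
With the tax collected from buyers, demand (in seller-price terms) shifts: Qd = 446 − (P + 33).
Solving gives Q = 360 with buyers paying $86 and suppliers receiving $53 (the $33 wedge).
Quantity falls by |ΔQ| = |382 − 360| = 22.
DWL = ½ · t · |ΔQ| = ½ · 33 · 22 = $363.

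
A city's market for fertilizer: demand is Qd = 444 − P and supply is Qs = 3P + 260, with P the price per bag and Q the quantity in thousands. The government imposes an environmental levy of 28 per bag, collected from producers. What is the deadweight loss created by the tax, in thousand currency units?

Deadweight loss = 294 thousand.

Before the tax: set 444 − P = 3P + 260 → P* = 46, Q* = 398.
With the tax collected from producers, supply shifts: Qs = 3(P − 28) + 260.
Solving gives Q = 377 with consumers paying 67 and producers receiving 39 (the 28 wedge).
Quantity falls by |ΔQ| = |398 − 377| = 21.
DWL = ½ · t · |ΔQ| = ½ · 28 · 21 = 294.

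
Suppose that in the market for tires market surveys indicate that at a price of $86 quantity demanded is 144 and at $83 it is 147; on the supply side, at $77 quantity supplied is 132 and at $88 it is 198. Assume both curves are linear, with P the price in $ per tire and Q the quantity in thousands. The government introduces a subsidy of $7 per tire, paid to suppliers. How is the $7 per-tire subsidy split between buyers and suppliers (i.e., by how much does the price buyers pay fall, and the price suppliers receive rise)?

Buyers gain $6 per tire; suppliers gain $1 per tire.

Demand slope: (147 − 144)/(83 − 86) = -1, so Qd = 230 − P.
Supply slope: (198 − 132)/(88 − 77) = 6, so Qs = 6P − 330.
Before the subsidy: set 230 − P = 6P − 330 → P* = $80, Q* = 150.
With a per-unit subsidy paid to suppliers, each receives P + 7 per unit sold, so supply becomes Qs = 6(P + 7) − 330.
Solving gives Q = 156 with buyers paying $74 and suppliers receiving $81 (the $7 wedge).
Gain to buyers: $6; to suppliers: $1. (They sum to $7.)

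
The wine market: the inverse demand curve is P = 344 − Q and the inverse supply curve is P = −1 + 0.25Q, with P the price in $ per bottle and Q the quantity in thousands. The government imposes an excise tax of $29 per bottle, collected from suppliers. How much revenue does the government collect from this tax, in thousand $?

Tax revenue = $7331.2 thousand.

Rewrite in direct form: Qd = 344 − P and Qs = 4P + 4.
Before the tax: set 344 − P = 4P + 4 → P* = $68, Q* = 276.
With the tax collected from suppliers, supply shifts: Qs = 4(P − 29) + 4.
Solving gives Q = 252.8 with consumers paying $91.2 and suppliers receiving $62.2 (the $29 wedge).
Revenue = t · Q = 29 · 252.8 = $7331.2.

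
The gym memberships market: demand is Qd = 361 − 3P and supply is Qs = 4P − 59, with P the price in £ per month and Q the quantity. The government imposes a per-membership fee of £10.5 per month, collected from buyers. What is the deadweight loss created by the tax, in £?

Before the tax: set 361 − 3P = 4P − 59 → P* = £60, Q* = 181.
With the tax collected from buyers, demand (in seller-price terms) shifts: Qd = 361 − 3(P + 10.5).
Solving gives Q = 163 with buyers paying £66 and sellers receiving £55.5 (the £10.5 wedge).
Quantity falls by |ΔQ| = |181 − 163| = 18.
DWL = ½ · t · |ΔQ| = ½ · 10.5 · 18 = £94.5.

Deadweight loss = £94.5.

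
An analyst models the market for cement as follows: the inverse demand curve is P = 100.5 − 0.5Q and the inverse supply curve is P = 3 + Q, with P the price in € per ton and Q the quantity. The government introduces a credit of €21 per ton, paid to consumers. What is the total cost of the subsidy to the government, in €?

Government outlay = €1659.

Rewrite in direct form: Qd = 201 − 2P and Qs = P − 3.
Before the subsidy: set 201 − 2P = P − 3 → P* = €68, Q* = 65.
With a per-unit subsidy paid to consumers, each effectively pays P − 21, so demand becomes Qd = 201 − 2(P − 21).
New equilibrium: consumers pay €61, producers receive €82, Q = 79. (Wedge: Pb − Ps = −21.)
Outlay = t · Q = 21 · 79 = €1659.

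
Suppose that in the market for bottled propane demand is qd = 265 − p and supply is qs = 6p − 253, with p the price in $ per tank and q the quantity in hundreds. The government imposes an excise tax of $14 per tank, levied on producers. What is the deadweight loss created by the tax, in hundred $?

Deadweight loss = $84 hundred.

Without the tax, 265 − p = 6p − 253 gives 7p = 518, so p* = $74 and q* = 191.
With the tax collected from producers, supply shifts: qs = 6(p − 14) − 253.
New equilibrium: buyers pay $86, producers receive $72, q = 179. (Wedge: pb − ps = 14.)
Quantity falls by |ΔQ| = |191 − 179| = 12.
DWL = ½ · t · |ΔQ| = ½ · 14 · 12 = $84.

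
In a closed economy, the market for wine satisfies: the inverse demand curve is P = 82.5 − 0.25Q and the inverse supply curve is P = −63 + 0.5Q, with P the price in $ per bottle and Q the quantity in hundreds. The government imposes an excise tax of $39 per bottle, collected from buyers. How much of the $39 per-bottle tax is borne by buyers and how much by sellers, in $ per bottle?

Inverting to Q(P) form: Qd = 330 − 4P; Qs = 2P + 126.
Without the tax, 330 − 4P = 2P + 126 gives 6P = 204, so P* = $34 and Q* = 194.
With the tax collected from buyers, demand (in seller-price terms) shifts: Qd = 330 − 4(P + 39).
New equilibrium: buyers pay $47, sellers receive $8, Q = 142. (Wedge: Pb − Ps = 39.)
Burden on buyers: $13; on sellers: $26. (They sum to $39.)
The less price-elastic side of the market bears the larger share of a per-unit tax.

Buyers bear $13 per bottle; sellers bear $26 per bottle.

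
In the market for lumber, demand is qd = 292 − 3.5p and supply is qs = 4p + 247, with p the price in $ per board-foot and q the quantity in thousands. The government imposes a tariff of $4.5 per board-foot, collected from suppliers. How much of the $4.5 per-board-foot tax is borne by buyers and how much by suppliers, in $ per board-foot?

Buyers bear $2.4 per board-foot; suppliers bear $2.1 per board-foot.

Before the tax: set 292 − 3.5p = 4p + 247 → p* = $6, q* = 271.
With the tax collected from suppliers, supply shifts: qs = 4(p − 4.5) + 247.
Solving gives q = 262.6 with buyers paying $8.4 and suppliers receiving $3.9 (the $4.5 wedge).
Burden on buyers: $2.4; on suppliers: $2.1. (They sum to $4.5.)
The less price-elastic side of the market bears the larger share of a per-unit tax.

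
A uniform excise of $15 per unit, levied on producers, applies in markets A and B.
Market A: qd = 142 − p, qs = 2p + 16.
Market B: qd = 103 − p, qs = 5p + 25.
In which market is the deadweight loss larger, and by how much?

Market A: pre-tax p* = $42, q* = 100; post-tax q = 90; deadweight loss = $75.
Market B: pre-tax p* = $13, q* = 90; post-tax q = 77.5; deadweight loss = $93.75.
Difference: $75 vs $93.75 → market B is larger by $18.75.

Market B, by $18.75.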